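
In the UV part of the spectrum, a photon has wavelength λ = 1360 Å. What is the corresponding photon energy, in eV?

9.12 eV

Take h = 6.62607015 × 10^-34 J·s, c = 2.99792458 × 10^8 m/s, 1 eV = 1.602176634 × 10^-19 J.
In SI units: λ = 1360 Å = 1.36 × 10^-7 m.
For a photon E = hc/λ, so E = 1.461 × 10^-18 J.
Converting to eV: E = 9.116 eV ≈ 9.12 eV.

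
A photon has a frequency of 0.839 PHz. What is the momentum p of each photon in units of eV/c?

First convert: f = 0.839 PHz = 8.39e14 Hz.
The photon relation is p = hf/c, giving p = 1.854e-27 kg·m/s.
Converting to eV/c: p = 3.470 eV/c ≈ 3.47 eV/c.

3.47 eV/c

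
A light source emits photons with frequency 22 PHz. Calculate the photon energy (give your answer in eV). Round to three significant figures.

First convert: f = 22 PHz = 2.2e16 Hz.
For a photon E = hf, so E = 1.458e-17 J.
Converting to eV: E = 90.98 eV ≈ 91.0 eV.

91.0 eV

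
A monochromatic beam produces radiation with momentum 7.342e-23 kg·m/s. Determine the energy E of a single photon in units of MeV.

0.137 MeV

(c = 2.99792458e8 m/s, 1 eV = 1.602176634e-19 J.)
Apply E = pc: E = 2.201e-14 J.
Converting to MeV: E = 0.1374 MeV ≈ 0.137 MeV.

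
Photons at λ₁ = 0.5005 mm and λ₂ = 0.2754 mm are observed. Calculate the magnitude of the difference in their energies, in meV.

2.02 meV

Using E = hc/λ: E₁ = 3.9689e-22 J, E₂ = 7.2129e-22 J.
|ΔE| = |3.9689e-22 − 7.2129e-22| = 3.24e-22 J = 2.02 meV.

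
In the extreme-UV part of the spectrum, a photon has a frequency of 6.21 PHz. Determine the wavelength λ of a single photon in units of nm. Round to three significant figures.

Use c = 2.99792458·10^8 m/s.
Convert to SI: f = 6.21 PHz = 6.21·10^15 Hz.
The photon relation is λ = c/f, giving λ = 4.828·10^-8 m.
Converting to nm: λ = 48.28 nm ≈ 48.3 nm.

48.3 nm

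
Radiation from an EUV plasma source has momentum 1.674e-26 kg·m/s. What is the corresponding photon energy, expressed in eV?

31.3 eV

Apply E = pc: E = 5.019e-18 J.
Converting to eV: E = 31.32 eV ≈ 31.3 eV.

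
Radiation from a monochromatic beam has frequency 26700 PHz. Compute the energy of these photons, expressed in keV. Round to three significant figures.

110 keV

(h = 6.62607015 × 10^-34 J·s, 1 eV = 1.602176634 × 10^-19 J.)
Convert to SI: f = 26700 PHz = 2.670 × 10^19 Hz.
The photon relation is E = hf, giving E = 1.769 × 10^-14 J.
Converting to keV: E = 110.4 keV ≈ 110 keV.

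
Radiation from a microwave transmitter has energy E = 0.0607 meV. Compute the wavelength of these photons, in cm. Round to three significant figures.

Convert to SI: E = 0.0607 meV = 9.7252e-24 J.
Since λ = hc/E for a photon, λ = 0.02043 m.
Converting to cm: λ = 2.043 cm ≈ 2.04 cm.

2.04 cm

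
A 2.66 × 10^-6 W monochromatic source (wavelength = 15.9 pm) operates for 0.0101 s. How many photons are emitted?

2.15 × 10^6 photons

Total energy: E_total = P·t = 2.66 × 10^-6 × 0.0101 = 2.687 × 10^-8 J.
Per-photon energy: E = 1.249 × 10^-14 J.
N = E_total / E_photon = 2.15 × 10^6.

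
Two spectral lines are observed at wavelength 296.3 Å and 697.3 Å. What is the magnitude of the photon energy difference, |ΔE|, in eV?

24.1 eV

Using E = hc/λ: E₁ = 6.7042 × 10^-18 J, E₂ = 2.8488 × 10^-18 J.
|ΔE| = |6.7042 × 10^-18 − 2.8488 × 10^-18| = 3.86 × 10^-18 J = 24.1 eV.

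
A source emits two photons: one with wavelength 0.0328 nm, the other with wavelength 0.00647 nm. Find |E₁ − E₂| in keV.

Using E = hc/λ: E₁ = 6.056e-15 J, E₂ = 3.070e-14 J.
|ΔE| = |6.056e-15 − 3.070e-14| = 2.46e-14 J = 154 keV.

154 keV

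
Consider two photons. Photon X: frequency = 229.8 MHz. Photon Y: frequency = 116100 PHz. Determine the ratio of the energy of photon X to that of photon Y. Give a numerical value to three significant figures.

1.98 × 10^-12

E_X = 1.523 × 10^-25 J (from frequency = 229.8 MHz, via E = hf).
E_Y = 7.693 × 10^-14 J (from frequency = 116100 PHz, via E = hf).
Ratio = 1.523 × 10^-25 / 7.693 × 10^-14 = 1.98 × 10^-12.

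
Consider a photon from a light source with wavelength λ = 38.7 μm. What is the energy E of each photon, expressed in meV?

32.0 meV

Use h = 6.62607015e-34 J·s, c = 2.99792458e8 m/s, 1 eV = 1.602176634e-19 J.
In SI units: λ = 38.7 μm = 3.87e-5 m.
Since E = hc/λ for a photon, E = 5.133e-21 J.
Converting to meV: E = 32.04 meV ≈ 32.0 meV.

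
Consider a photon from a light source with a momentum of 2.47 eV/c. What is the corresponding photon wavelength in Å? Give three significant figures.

Use h = 6.62607015·10^-34 J·s, c = 2.99792458·10^8 m/s, 1 eV = 1.602176634·10^-19 J.
Convert to SI: p = 2.47 eV/c = 1.3200·10^-27 kg·m/s.
Apply λ = h/p: λ = 5.020·10^-7 m.
Converting to Å: λ = 5020 Å ≈ 5020 Å.

5020 Å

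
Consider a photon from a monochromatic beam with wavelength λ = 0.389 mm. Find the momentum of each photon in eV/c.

3.19 × 10^-3 eV/c

First convert: λ = 0.389 mm = 3.89 × 10^-4 m.
Apply p = h/λ: p = 1.703 × 10^-30 kg·m/s.
Converting to eV/c: p = 0.003187 eV/c ≈ 3.19 × 10^-3 eV/c.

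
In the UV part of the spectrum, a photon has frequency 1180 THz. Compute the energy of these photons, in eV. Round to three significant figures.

4.88 eV

Use h = 6.62607015e-34 J·s, 1 eV = 1.602176634e-19 J.
First convert: f = 1180 THz = 1.18e15 Hz.
Since E = hf for a photon, E = 7.819e-19 J.
Converting to eV: E = 4.880 eV ≈ 4.88 eV.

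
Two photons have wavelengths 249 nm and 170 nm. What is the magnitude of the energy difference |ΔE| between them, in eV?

Using E = hc/λ: E₁ = 7.978e-19 J, E₂ = 1.168e-18 J.
|ΔE| = |7.978e-19 − 1.168e-18| = 3.71e-19 J = 2.31 eV.

2.31 eV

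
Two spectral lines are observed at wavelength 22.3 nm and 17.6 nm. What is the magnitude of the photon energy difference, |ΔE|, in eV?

Using E = hc/λ: E₁ = 8.908e-18 J, E₂ = 1.129e-17 J.
|ΔE| = |8.908e-18 − 1.129e-17| = 2.38e-18 J = 14.8 eV.

14.8 eV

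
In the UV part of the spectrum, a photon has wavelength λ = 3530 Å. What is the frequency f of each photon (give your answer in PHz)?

0.849 PHz

Take c = 2.99792458 × 10^8 m/s.
Convert to SI: λ = 3530 Å = 3.53 × 10^-7 m.
The photon relation is f = c/λ, giving f = 8.493 × 10^14 Hz.
Converting to PHz: f = 0.8493 PHz ≈ 0.849 PHz.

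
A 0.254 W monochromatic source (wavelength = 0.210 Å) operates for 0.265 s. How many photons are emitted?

Total energy: E_total = P·t = 0.254 × 0.265 = 0.06731 J.
Per-photon energy: E = 9.459e-15 J.
N = E_total / E_photon = 7.12e12.

7.12e12 photons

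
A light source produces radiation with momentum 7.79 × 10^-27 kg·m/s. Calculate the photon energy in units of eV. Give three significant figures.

14.6 eV

The photon relation is E = pc, giving E = 2.335 × 10^-18 J.
Converting to eV: E = 14.58 eV ≈ 14.6 eV.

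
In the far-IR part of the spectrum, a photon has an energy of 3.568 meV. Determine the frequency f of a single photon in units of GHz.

Take h = 6.62607015 × 10^-34 J·s, 1 eV = 1.602176634 × 10^-19 J.
First convert: E = 3.568 meV = 5.7166 × 10^-22 J.
Apply f = E/h: f = 8.627 × 10^11 Hz.
Converting to GHz: f = 862.7 GHz ≈ 863 GHz.

863 GHz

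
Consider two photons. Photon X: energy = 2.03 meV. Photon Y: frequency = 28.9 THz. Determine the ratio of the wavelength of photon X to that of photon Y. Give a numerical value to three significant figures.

λ_X = 6.108e-4 m (from energy = 2.03 meV, via λ = hc/E).
λ_Y = 1.037e-5 m (from frequency = 28.9 THz, via λ = c/f).
Ratio = 6.108e-4 / 1.037e-5 = 58.9.

58.9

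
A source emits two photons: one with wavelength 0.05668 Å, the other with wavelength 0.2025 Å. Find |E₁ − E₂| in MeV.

Using E = hc/λ: E₁ = 3.5047 × 10^-14 J, E₂ = 9.8096 × 10^-15 J.
|ΔE| = |3.5047 × 10^-14 − 9.8096 × 10^-15| = 2.52 × 10^-14 J = 0.158 MeV.

0.158 MeV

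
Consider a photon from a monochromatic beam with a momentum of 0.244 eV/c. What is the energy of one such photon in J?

3.91 × 10^-20 J

Convert to SI: p = 0.244 eV/c = 1.3040 × 10^-28 kg·m/s.
Since E = pc for a photon, E = 3.909 × 10^-20 J.
So E ≈ 3.91 × 10^-20 J.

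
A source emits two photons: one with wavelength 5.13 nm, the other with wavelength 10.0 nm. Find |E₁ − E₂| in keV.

Using E = hc/λ: E₁ = 3.872 × 10^-17 J, E₂ = 1.986 × 10^-17 J.
|ΔE| = |3.872 × 10^-17 − 1.986 × 10^-17| = 1.89 × 10^-17 J = 0.118 keV.

0.118 keV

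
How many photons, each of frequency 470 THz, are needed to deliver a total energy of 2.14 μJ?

6.87 × 10^12 photons

Per-photon energy: E = 3.114 × 10^-19 J (from frequency = 470 THz).
N = E_total / E_photon = 2.14 × 10^-6 J / 3.114 × 10^-19 J = 6.87 × 10^12.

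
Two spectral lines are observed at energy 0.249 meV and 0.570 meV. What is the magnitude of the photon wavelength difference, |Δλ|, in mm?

2.80 mm

Using λ = hc/E: λ₁ = 0.004979 m, λ₂ = 0.002175 m.
|Δλ| = |0.004979 − 0.002175| = 0.00280 m = 2.80 mm.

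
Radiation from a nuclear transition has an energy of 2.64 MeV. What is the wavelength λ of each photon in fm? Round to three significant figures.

470 fm

Take h = 6.62607015 × 10^-34 J·s, c = 2.99792458 × 10^8 m/s, 1 eV = 1.602176634 × 10^-19 J.
Convert to SI: E = 2.64 MeV = 4.2297 × 10^-13 J.
Since λ = hc/E for a photon, λ = 4.696 × 10^-13 m.
Converting to fm: λ = 469.6 fm ≈ 470 fm.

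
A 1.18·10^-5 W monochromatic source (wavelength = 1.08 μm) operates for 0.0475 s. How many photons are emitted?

3.05·10^12 photons

Total energy: E_total = P·t = 1.18·10^-5 × 0.0475 = 5.605·10^-7 J.
Per-photon energy: E = 1.839·10^-19 J.
N = E_total / E_photon = 3.05·10^12.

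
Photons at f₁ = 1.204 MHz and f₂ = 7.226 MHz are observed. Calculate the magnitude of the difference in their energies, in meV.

2.49 × 10^-5 meV

Using E = hf: E₁ = 7.9778 × 10^-28 J, E₂ = 4.7880 × 10^-27 J.
|ΔE| = |7.9778 × 10^-28 − 4.7880 × 10^-27| = 3.99 × 10^-27 J = 2.49 × 10^-5 meV.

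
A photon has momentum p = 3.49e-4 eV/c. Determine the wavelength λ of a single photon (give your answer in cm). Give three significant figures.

(h = 6.62607015e-34 J·s, c = 2.99792458e8 m/s, 1 eV = 1.602176634e-19 J.)
Convert to SI: p = 3.49e-4 eV/c = 1.8652e-31 kg·m/s.
Apply λ = h/p: λ = 0.003553 m.
Converting to cm: λ = 0.3553 cm ≈ 0.355 cm.

0.355 cm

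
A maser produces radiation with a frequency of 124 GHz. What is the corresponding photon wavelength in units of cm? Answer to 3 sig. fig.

0.242 cm

In SI units: f = 124 GHz = 1.24 × 10^11 Hz.
For a photon λ = c/f, so λ = 0.002418 m.
Converting to cm: λ = 0.2418 cm ≈ 0.242 cm.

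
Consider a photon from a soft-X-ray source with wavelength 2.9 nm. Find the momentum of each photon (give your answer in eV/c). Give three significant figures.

428 eV/c

(h = 6.62607015 × 10^-34 J·s, c = 2.99792458 × 10^8 m/s, 1 eV = 1.602176634 × 10^-19 J.)
In SI units: λ = 2.9 nm = 2.9 × 10^-9 m.
The photon relation is p = h/λ, giving p = 2.285 × 10^-25 kg·m/s.
Converting to eV/c: p = 427.5 eV/c ≈ 428 eV/c.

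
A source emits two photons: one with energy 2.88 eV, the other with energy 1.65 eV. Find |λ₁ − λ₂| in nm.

321 nm

Using λ = hc/E: λ₁ = 4.305 × 10^-7 m, λ₂ = 7.514 × 10^-7 m.
|Δλ| = |4.305 × 10^-7 − 7.514 × 10^-7| = 3.21 × 10^-7 m = 321 nm.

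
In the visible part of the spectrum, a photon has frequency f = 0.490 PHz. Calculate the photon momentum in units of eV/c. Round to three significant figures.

2.03 eV/c

Take h = 6.62607015e-34 J·s, c = 2.99792458e8 m/s, 1 eV = 1.602176634e-19 J.
Convert to SI: f = 0.490 PHz = 4.90e14 Hz.
The photon relation is p = hf/c, giving p = 1.083e-27 kg·m/s.
Converting to eV/c: p = 2.026 eV/c ≈ 2.03 eV/c.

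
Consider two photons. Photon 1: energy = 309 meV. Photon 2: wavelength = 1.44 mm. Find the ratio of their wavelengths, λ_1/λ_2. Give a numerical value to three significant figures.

2.79·10^-3

λ_1 = 4.012·10^-6 m (from energy = 309 meV, via λ = hc/E).
λ_2 = 0.001440 m (from wavelength = 1.44 mm, via λ given directly).
Ratio = 4.012·10^-6 / 0.001440 = 2.79·10^-3.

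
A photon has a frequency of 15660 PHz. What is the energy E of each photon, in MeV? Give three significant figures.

0.0648 MeV

Use h = 6.62607015e-34 J·s, 1 eV = 1.602176634e-19 J.
Convert to SI: f = 15660 PHz = 1.566e19 Hz.
For a photon E = hf, so E = 1.038e-14 J.
Converting to MeV: E = 0.06476 MeV ≈ 0.0648 MeV.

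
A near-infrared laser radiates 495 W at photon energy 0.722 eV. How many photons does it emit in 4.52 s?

Total energy: E_total = P·t = 495 × 4.52 = 2237 J.
Per-photon energy: E = 1.157 × 10^-19 J.
N = E_total / E_photon = 1.93 × 10^22.

1.93 × 10^22 photons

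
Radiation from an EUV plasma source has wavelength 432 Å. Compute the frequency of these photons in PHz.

In SI units: λ = 432 Å = 4.32 × 10^-8 m.
Since f = c/λ for a photon, f = 6.940 × 10^15 Hz.
Converting to PHz: f = 6.940 PHz ≈ 6.94 PHz.

6.94 PHz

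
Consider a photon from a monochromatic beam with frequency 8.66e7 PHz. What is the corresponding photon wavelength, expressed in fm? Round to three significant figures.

3.46 fm

First convert: f = 8.66e7 PHz = 8.66e22 Hz.
The photon relation is λ = c/f, giving λ = 3.462e-15 m.
Converting to fm: λ = 3.462 fm ≈ 3.46 fm.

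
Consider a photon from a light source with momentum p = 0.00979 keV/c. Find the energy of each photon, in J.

1.57·10^-18 J

Use c = 2.99792458·10^8 m/s, 1 eV = 1.602176634·10^-19 J.
First convert: p = 0.00979 keV/c = 5.2321·10^-27 kg·m/s.
The photon relation is E = pc, giving E = 1.569·10^-18 J.
So E ≈ 1.57·10^-18 J.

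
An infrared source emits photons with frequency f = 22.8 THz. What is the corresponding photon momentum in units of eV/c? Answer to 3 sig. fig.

0.0943 eV/c

Use h = 6.62607015e-34 J·s, c = 2.99792458e8 m/s, 1 eV = 1.602176634e-19 J.
In SI units: f = 22.8 THz = 2.28e13 Hz.
Apply p = hf/c: p = 5.039e-29 kg·m/s.
Converting to eV/c: p = 0.09429 eV/c ≈ 0.0943 eV/c.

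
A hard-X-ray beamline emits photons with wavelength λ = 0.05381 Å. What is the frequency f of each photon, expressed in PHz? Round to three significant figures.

(c = 2.99792458 × 10^8 m/s.)
Convert to SI: λ = 0.05381 Å = 5.381 × 10^-12 m.
Apply f = c/λ: f = 5.571 × 10^19 Hz.
Converting to PHz: f = 55710 PHz ≈ 5.57 × 10^4 PHz.

5.57 × 10^4 PHz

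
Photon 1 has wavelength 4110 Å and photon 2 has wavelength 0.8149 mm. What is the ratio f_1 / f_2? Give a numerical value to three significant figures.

f_1 = 7.294e14 Hz (from wavelength = 4110 Å, via f = c/λ).
f_2 = 3.679e11 Hz (from wavelength = 0.8149 mm, via f = c/λ).
Ratio = 7.294e14 / 3.679e11 = 1980.

1980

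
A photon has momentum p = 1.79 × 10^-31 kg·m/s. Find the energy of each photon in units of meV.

For a photon E = pc, so E = 5.366 × 10^-23 J.
Converting to meV: E = 0.3349 meV ≈ 0.335 meV.

0.335 meV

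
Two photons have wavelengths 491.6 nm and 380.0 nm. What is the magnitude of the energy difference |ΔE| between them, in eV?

0.741 eV

Using E = hc/λ: E₁ = 4.0408e-19 J, E₂ = 5.2275e-19 J.
|ΔE| = |4.0408e-19 − 5.2275e-19| = 1.19e-19 J = 0.741 eV.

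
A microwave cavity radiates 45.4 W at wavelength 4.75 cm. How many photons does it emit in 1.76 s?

1.91e25 photons

Total energy: E_total = P·t = 45.4 × 1.76 = 79.90 J.
Per-photon energy: E = 4.182e-24 J.
N = E_total / E_photon = 1.91e25.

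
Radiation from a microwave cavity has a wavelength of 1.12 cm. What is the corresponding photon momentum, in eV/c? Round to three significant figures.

Take h = 6.62607015e-34 J·s, c = 2.99792458e8 m/s, 1 eV = 1.602176634e-19 J.
Convert to SI: λ = 1.12 cm = 0.0112 m.
The photon relation is p = h/λ, giving p = 5.916e-32 kg·m/s.
Converting to eV/c: p = 1.107e-4 eV/c ≈ 1.11e-4 eV/c.

1.11e-4 eV/c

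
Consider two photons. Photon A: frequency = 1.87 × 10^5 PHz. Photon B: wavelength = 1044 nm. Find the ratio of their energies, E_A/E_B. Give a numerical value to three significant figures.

E_A = 1.239 × 10^-13 J (from frequency = 1.87 × 10^5 PHz, via E = hf).
E_B = 1.903 × 10^-19 J (from wavelength = 1044 nm, via E = hc/λ).
Ratio = 1.239 × 10^-13 / 1.903 × 10^-19 = 6.51 × 10^5.

6.51 × 10^5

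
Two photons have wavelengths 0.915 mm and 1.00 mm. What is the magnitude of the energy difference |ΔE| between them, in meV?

0.115 meV

Using E = hc/λ: E₁ = 2.171 × 10^-22 J, E₂ = 1.986 × 10^-22 J.
|ΔE| = |2.171 × 10^-22 − 1.986 × 10^-22| = 1.85 × 10^-23 J = 0.115 meV.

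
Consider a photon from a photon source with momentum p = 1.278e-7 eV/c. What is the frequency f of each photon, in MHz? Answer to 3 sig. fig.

30.9 MHz

Convert to SI: p = 1.278e-7 eV/c = 6.8300e-35 kg·m/s.
For a photon f = pc/h, so f = 3.090e7 Hz.
Converting to MHz: f = 30.90 MHz ≈ 30.9 MHz.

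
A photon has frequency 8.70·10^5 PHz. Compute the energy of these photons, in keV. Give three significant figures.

3600 keV

Convert to SI: f = 8.70·10^5 PHz = 8.70·10^20 Hz.
Apply E = hf: E = 5.765·10^-13 J.
Converting to keV: E = 3598 keV ≈ 3600 keV.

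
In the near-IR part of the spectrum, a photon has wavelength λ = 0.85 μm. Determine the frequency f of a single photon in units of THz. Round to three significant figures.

353 THz

(c = 2.99792458e8 m/s.)
Convert to SI: λ = 0.85 μm = 8.5e-7 m.
For a photon f = c/λ, so f = 3.527e14 Hz.
Converting to THz: f = 352.7 THz ≈ 353 THz.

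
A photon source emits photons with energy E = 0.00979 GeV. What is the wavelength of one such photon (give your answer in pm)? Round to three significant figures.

Use h = 6.62607015 × 10^-34 J·s, c = 2.99792458 × 10^8 m/s, 1 eV = 1.602176634 × 10^-19 J.
First convert: E = 0.00979 GeV = 1.5685 × 10^-12 J.
The photon relation is λ = hc/E, giving λ = 1.266 × 10^-13 m.
Converting to pm: λ = 0.1266 pm ≈ 0.127 pm.

0.127 pm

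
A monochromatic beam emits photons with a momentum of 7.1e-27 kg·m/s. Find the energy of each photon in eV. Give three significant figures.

13.3 eV

Use c = 2.99792458e8 m/s, 1 eV = 1.602176634e-19 J.
For a photon E = pc, so E = 2.129e-18 J.
Converting to eV: E = 13.29 eV ≈ 13.3 eV.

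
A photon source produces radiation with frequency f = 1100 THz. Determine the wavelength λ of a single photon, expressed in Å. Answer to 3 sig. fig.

In SI units: f = 1100 THz = 1.10·10^15 Hz.
Apply λ = c/f: λ = 2.725·10^-7 m.
Converting to Å: λ = 2725 Å ≈ 2730 Å.

2730 Å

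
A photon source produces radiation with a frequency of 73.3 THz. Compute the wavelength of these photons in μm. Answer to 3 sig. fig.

4.09 μm

Take c = 2.99792458e8 m/s.
Convert to SI: f = 73.3 THz = 7.33e13 Hz.
Apply λ = c/f: λ = 4.090e-6 m.
Converting to μm: λ = 4.090 μm ≈ 4.09 μm.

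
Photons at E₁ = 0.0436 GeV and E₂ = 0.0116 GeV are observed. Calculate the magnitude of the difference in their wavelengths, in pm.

0.0784 pm

Using λ = hc/E: λ₁ = 2.844 × 10^-14 m, λ₂ = 1.069 × 10^-13 m.
|Δλ| = |2.844 × 10^-14 − 1.069 × 10^-13| = 7.84 × 10^-14 m = 0.0784 pm.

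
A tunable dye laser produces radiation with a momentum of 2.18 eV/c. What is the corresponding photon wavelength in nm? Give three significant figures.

Take h = 6.62607015 × 10^-34 J·s, c = 2.99792458 × 10^8 m/s, 1 eV = 1.602176634 × 10^-19 J.
In SI units: p = 2.18 eV/c = 1.1651 × 10^-27 kg·m/s.
Since λ = h/p for a photon, λ = 5.687 × 10^-7 m.
Converting to nm: λ = 568.7 nm ≈ 569 nm.

569 nm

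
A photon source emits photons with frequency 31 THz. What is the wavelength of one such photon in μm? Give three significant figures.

9.67 μm

In SI units: f = 31 THz = 3.1 × 10^13 Hz.
Since λ = c/f for a photon, λ = 9.671 × 10^-6 m.
Converting to μm: λ = 9.671 μm ≈ 9.67 μm.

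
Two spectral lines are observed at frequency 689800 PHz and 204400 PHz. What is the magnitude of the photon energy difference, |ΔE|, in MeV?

2.01 MeV

Using E = hf: E₁ = 4.5707e-13 J, E₂ = 1.3544e-13 J.
|ΔE| = |4.5707e-13 − 1.3544e-13| = 3.22e-13 J = 2.01 MeV.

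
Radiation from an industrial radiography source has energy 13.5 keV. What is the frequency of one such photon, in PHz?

3260 PHz

First convert: E = 13.5 keV = 2.1629 × 10^-15 J.
Since f = E/h for a photon, f = 3.264 × 10^18 Hz.
Converting to PHz: f = 3264 PHz ≈ 3260 PHz.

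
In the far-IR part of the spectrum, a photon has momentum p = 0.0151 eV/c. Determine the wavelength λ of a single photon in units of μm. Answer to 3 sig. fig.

82.1 μm

In SI units: p = 0.0151 eV/c = 8.0699·10^-30 kg·m/s.
Since λ = h/p for a photon, λ = 8.211·10^-5 m.
Converting to μm: λ = 82.11 μm ≈ 82.1 μm.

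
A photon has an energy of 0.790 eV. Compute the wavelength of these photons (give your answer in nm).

Use h = 6.62607015e-34 J·s, c = 2.99792458e8 m/s, 1 eV = 1.602176634e-19 J.
Convert to SI: E = 0.790 eV = 1.2657e-19 J.
Since λ = hc/E for a photon, λ = 1.569e-6 m.
Converting to nm: λ = 1569 nm ≈ 1570 nm.

1570 nm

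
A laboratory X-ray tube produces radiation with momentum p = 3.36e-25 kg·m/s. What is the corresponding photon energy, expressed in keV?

0.629 keV

Take c = 2.99792458e8 m/s, 1 eV = 1.602176634e-19 J.
The photon relation is E = pc, giving E = 1.007e-16 J.
Converting to keV: E = 0.6287 keV ≈ 0.629 keV.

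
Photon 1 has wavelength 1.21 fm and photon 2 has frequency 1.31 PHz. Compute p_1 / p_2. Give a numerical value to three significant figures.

1.89·10^8

p_1 = 5.476·10^-19 kg·m/s (from wavelength = 1.21 fm, via p = h/λ).
p_2 = 2.895·10^-27 kg·m/s (from frequency = 1.31 PHz, via p = hf/c).
Ratio = 5.476·10^-19 / 2.895·10^-27 = 1.89·10^8.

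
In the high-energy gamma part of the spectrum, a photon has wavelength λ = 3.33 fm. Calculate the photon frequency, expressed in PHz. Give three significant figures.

In SI units: λ = 3.33 fm = 3.33 × 10^-15 m.
For a photon f = c/λ, so f = 9.003 × 10^22 Hz.
Converting to PHz: f = 9.003 × 10^7 PHz ≈ 9.00 × 10^7 PHz.

9.00 × 10^7 PHz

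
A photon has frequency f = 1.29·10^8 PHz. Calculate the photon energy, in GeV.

0.534 GeV

First convert: f = 1.29·10^8 PHz = 1.29·10^23 Hz.
For a photon E = hf, so E = 8.548·10^-11 J.
Converting to GeV: E = 0.5335 GeV ≈ 0.534 GeV.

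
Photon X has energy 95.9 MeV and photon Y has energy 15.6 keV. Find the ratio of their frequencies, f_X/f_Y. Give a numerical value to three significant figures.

f_X = 2.319e22 Hz (from energy = 95.9 MeV, via f = E/h).
f_Y = 3.772e18 Hz (from energy = 15.6 keV, via f = E/h).
Ratio = 2.319e22 / 3.772e18 = 6150.

6150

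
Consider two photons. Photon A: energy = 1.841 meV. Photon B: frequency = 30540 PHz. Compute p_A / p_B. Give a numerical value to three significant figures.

p_A = 9.839 × 10^-31 kg·m/s (from energy = 1.841 meV, via p = E/c).
p_B = 6.750 × 10^-23 kg·m/s (from frequency = 30540 PHz, via p = hf/c).
Ratio = 9.839 × 10^-31 / 6.750 × 10^-23 = 1.46 × 10^-8.

1.46 × 10^-8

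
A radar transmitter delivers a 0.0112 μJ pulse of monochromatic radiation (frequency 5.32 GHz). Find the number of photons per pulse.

Per-photon energy: E = 3.525e-24 J (from frequency = 5.32 GHz).
N = E_total / E_photon = 1.12e-8 J / 3.525e-24 J = 3.18e15.

3.18e15 photons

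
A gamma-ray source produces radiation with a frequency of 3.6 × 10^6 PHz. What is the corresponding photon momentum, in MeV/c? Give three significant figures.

14.9 MeV/c

First convert: f = 3.6 × 10^6 PHz = 3.6 × 10^21 Hz.
For a photon p = hf/c, so p = 7.957 × 10^-21 kg·m/s.
Converting to MeV/c: p = 14.89 MeV/c ≈ 14.9 MeV/c.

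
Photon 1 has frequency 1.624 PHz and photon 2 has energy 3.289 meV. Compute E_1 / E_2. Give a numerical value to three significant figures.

2040

E_1 = 1.076e-18 J (from frequency = 1.624 PHz, via E = hf).
E_2 = 5.270e-22 J (from energy = 3.289 meV, via E given directly).
Ratio = 1.076e-18 / 5.270e-22 = 2040.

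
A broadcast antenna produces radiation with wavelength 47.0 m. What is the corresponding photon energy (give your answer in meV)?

2.64e-5 meV

The photon relation is E = hc/λ, giving E = 4.226e-27 J.
Converting to meV: E = 2.638e-5 meV ≈ 2.64e-5 meV.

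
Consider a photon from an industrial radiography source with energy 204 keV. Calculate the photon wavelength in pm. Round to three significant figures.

In SI units: E = 204 keV = 3.2684 × 10^-14 J.
For a photon λ = hc/E, so λ = 6.078 × 10^-12 m.
Converting to pm: λ = 6.078 pm ≈ 6.08 pm.

6.08 pm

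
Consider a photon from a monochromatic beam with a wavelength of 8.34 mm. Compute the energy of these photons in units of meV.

In SI units: λ = 8.34 mm = 0.00834 m.
The photon relation is E = hc/λ, giving E = 2.382e-23 J.
Converting to meV: E = 0.1487 meV ≈ 0.149 meV.

0.149 meV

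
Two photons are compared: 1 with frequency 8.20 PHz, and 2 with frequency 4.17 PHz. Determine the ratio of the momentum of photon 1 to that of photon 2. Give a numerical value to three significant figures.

1.97

p_1 = 1.812 × 10^-26 kg·m/s (from frequency = 8.20 PHz, via p = hf/c).
p_2 = 9.217 × 10^-27 kg·m/s (from frequency = 4.17 PHz, via p = hf/c).
Ratio = 1.812 × 10^-26 / 9.217 × 10^-27 = 1.97.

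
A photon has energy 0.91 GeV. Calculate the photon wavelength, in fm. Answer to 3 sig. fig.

1.36 fm

Use h = 6.62607015 × 10^-34 J·s, c = 2.99792458 × 10^8 m/s, 1 eV = 1.602176634 × 10^-19 J.
In SI units: E = 0.91 GeV = 1.4580 × 10^-10 J.
The photon relation is λ = hc/E, giving λ = 1.362 × 10^-15 m.
Converting to fm: λ = 1.362 fm ≈ 1.36 fm.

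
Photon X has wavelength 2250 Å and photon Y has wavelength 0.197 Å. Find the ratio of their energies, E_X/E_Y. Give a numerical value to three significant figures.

E_X = 8.829e-19 J (from wavelength = 2250 Å, via E = hc/λ).
E_Y = 1.008e-14 J (from wavelength = 0.197 Å, via E = hc/λ).
Ratio = 8.829e-19 / 1.008e-14 = 8.76e-5.

8.76e-5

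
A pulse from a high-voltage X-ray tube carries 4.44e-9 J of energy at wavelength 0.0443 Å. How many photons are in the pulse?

Per-photon energy: E = 4.484e-14 J (from wavelength = 0.0443 Å).
N = E_total / E_photon = 4.44e-9 J / 4.484e-14 J = 99000.

9.90e4 photons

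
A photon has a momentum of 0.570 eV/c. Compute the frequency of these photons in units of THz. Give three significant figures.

138 THz

Take h = 6.62607015 × 10^-34 J·s, c = 2.99792458 × 10^8 m/s, 1 eV = 1.602176634 × 10^-19 J.
First convert: p = 0.570 eV/c = 3.0462 × 10^-28 kg·m/s.
Since f = pc/h for a photon, f = 1.378 × 10^14 Hz.
Converting to THz: f = 137.8 THz ≈ 138 THz.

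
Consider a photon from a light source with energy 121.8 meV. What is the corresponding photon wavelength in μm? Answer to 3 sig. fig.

(h = 6.62607015 × 10^-34 J·s, c = 2.99792458 × 10^8 m/s, 1 eV = 1.602176634 × 10^-19 J.)
Convert to SI: E = 121.8 meV = 1.9515 × 10^-20 J.
The photon relation is λ = hc/E, giving λ = 1.018 × 10^-5 m.
Converting to μm: λ = 10.18 μm ≈ 10.2 μm.

10.2 μm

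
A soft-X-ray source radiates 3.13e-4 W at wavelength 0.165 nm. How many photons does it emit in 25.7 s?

6.68e12 photons

Total energy: E_total = P·t = 3.13e-4 × 25.7 = 0.008044 J.
Per-photon energy: E = 1.204e-15 J.
N = E_total / E_photon = 6.68e12.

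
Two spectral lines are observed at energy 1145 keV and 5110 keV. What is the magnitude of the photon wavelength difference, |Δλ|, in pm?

0.840 pm

Using λ = hc/E: λ₁ = 1.0828e-12 m, λ₂ = 2.4263e-13 m.
|Δλ| = |1.0828e-12 − 2.4263e-13| = 8.40e-13 m = 0.840 pm.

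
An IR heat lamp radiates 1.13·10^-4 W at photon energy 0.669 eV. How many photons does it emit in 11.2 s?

1.18·10^16 photons

Total energy: E_total = P·t = 1.13·10^-4 × 11.2 = 0.001266 J.
Per-photon energy: E = 1.072·10^-19 J.
N = E_total / E_photon = 1.18·10^16.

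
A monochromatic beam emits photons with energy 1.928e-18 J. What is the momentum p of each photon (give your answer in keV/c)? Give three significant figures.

0.0120 keV/c

For a photon p = E/c, so p = 6.431e-27 kg·m/s.
Converting to keV/c: p = 0.01203 keV/c ≈ 0.0120 keV/c.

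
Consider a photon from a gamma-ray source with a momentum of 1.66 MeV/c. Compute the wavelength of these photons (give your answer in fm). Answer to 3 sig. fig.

747 fm

(h = 6.62607015 × 10^-34 J·s, c = 2.99792458 × 10^8 m/s, 1 eV = 1.602176634 × 10^-19 J.)
In SI units: p = 1.66 MeV/c = 8.8715 × 10^-22 kg·m/s.
Apply λ = h/p: λ = 7.469 × 10^-13 m.
Converting to fm: λ = 746.9 fm ≈ 747 fm.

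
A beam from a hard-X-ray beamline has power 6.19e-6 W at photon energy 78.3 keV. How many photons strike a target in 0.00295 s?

Total energy: E_total = P·t = 6.19e-6 × 0.00295 = 1.826e-8 J.
Per-photon energy: E = 1.255e-14 J.
N = E_total / E_photon = 1.46e6.

1.46e6 photons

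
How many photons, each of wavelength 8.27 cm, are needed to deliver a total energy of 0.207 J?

Per-photon energy: E = 2.402e-24 J (from wavelength = 8.27 cm).
N = E_total / E_photon = 0.207 J / 2.402e-24 J = 8.62e22.

8.62e22 photons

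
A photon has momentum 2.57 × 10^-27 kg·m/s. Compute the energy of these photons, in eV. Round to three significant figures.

4.81 eV

Since E = pc for a photon, E = 7.705 × 10^-19 J.
Converting to eV: E = 4.809 eV ≈ 4.81 eV.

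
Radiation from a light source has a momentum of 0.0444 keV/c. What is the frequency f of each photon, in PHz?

Convert to SI: p = 0.0444 keV/c = 2.3729e-26 kg·m/s.
Since f = pc/h for a photon, f = 1.074e16 Hz.
Converting to PHz: f = 10.74 PHz ≈ 10.7 PHz.

10.7 PHz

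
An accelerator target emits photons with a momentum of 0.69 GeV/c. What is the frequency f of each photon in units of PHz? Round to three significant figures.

First convert: p = 0.69 GeV/c = 3.6876 × 10^-19 kg·m/s.
Since f = pc/h for a photon, f = 1.668 × 10^23 Hz.
Converting to PHz: f = 1.668 × 10^8 PHz ≈ 1.67 × 10^8 PHz.

1.67 × 10^8 PHz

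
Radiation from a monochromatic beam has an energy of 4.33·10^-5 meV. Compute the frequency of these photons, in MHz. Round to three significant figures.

Convert to SI: E = 4.33·10^-5 meV = 6.9374·10^-27 J.
Since f = E/h for a photon, f = 1.047·10^7 Hz.
Converting to MHz: f = 10.47 MHz ≈ 10.5 MHz.

10.5 MHz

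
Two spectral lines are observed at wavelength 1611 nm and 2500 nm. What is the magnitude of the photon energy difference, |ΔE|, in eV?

Using E = hc/λ: E₁ = 1.2331 × 10^-19 J, E₂ = 7.9458 × 10^-20 J.
|ΔE| = |1.2331 × 10^-19 − 7.9458 × 10^-20| = 4.38 × 10^-20 J = 0.274 eV.

0.274 eV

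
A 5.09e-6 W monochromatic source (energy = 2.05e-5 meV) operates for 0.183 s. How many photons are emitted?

2.84e20 photons

Total energy: E_total = P·t = 5.09e-6 × 0.183 = 9.315e-7 J.
Per-photon energy: E = 3.284e-27 J.
N = E_total / E_photon = 2.84e20.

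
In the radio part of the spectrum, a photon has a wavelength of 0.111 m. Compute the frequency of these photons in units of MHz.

(c = 2.99792458 × 10^8 m/s.)
Since f = c/λ for a photon, f = 2.701 × 10^9 Hz.
Converting to MHz: f = 2701 MHz ≈ 2700 MHz.

2700 MHz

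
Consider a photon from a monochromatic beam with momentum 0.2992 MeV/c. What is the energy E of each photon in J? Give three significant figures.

Take c = 2.99792458 × 10^8 m/s, 1 eV = 1.602176634 × 10^-19 J.
Convert to SI: p = 0.2992 MeV/c = 1.5990 × 10^-22 kg·m/s.
For a photon E = pc, so E = 4.794 × 10^-14 J.
So E ≈ 4.79 × 10^-14 J.

4.79 × 10^-14 J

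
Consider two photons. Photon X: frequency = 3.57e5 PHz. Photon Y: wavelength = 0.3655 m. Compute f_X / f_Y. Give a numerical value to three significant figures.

4.35e11

f_X = 3.570e20 Hz (from frequency = 3.57e5 PHz, via f given directly).
f_Y = 8.202e8 Hz (from wavelength = 0.3655 m, via f = c/λ).
Ratio = 3.570e20 / 8.202e8 = 4.35e11.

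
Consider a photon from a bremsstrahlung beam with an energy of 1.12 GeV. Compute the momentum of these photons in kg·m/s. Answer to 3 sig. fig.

First convert: E = 1.12 GeV = 1.7944·10^-10 J.
Apply p = E/c: p = 5.986·10^-19 kg·m/s.
So p ≈ 5.99·10^-19 kg·m/s.

5.99·10^-19 kg·m/s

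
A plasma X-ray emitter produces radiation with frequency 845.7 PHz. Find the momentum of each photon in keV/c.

3.50 keV/c

Take h = 6.62607015·10^-34 J·s, c = 2.99792458·10^8 m/s, 1 eV = 1.602176634·10^-19 J.
First convert: f = 845.7 PHz = 8.457·10^17 Hz.
For a photon p = hf/c, so p = 1.869·10^-24 kg·m/s.
Converting to keV/c: p = 3.498 keV/c ≈ 3.50 keV/c.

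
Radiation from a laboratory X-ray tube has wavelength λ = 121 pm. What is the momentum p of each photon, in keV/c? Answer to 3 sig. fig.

10.2 keV/c

In SI units: λ = 121 pm = 1.21 × 10^-10 m.
Apply p = h/λ: p = 5.476 × 10^-24 kg·m/s.
Converting to keV/c: p = 10.25 keV/c ≈ 10.2 keV/c.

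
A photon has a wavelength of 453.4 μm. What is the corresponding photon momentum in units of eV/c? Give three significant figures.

2.73e-3 eV/c

In SI units: λ = 453.4 μm = 4.534e-4 m.
For a photon p = h/λ, so p = 1.461e-30 kg·m/s.
Converting to eV/c: p = 0.002735 eV/c ≈ 2.73e-3 eV/c.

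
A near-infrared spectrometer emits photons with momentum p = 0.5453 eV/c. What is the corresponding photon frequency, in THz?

First convert: p = 0.5453 eV/c = 2.9142e-28 kg·m/s.
For a photon f = pc/h, so f = 1.319e14 Hz.
Converting to THz: f = 131.9 THz ≈ 132 THz.

132 THz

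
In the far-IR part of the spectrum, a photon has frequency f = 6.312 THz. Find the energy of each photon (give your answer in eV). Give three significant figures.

(h = 6.62607015 × 10^-34 J·s, 1 eV = 1.602176634 × 10^-19 J.)
First convert: f = 6.312 THz = 6.312 × 10^12 Hz.
For a photon E = hf, so E = 4.182 × 10^-21 J.
Converting to eV: E = 0.02610 eV ≈ 0.0261 eV.

0.0261 eV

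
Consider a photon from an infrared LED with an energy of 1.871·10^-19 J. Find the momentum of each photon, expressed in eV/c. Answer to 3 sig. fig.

1.17 eV/c

Use c = 2.99792458·10^8 m/s, 1 eV = 1.602176634·10^-19 J.
Since p = E/c for a photon, p = 6.241·10^-28 kg·m/s.
Converting to eV/c: p = 1.168 eV/c ≈ 1.17 eV/c.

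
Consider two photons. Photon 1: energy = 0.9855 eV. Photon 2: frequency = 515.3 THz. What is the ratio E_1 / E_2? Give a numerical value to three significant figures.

E_1 = 1.579 × 10^-19 J (from energy = 0.9855 eV, via E given directly).
E_2 = 3.414 × 10^-19 J (from frequency = 515.3 THz, via E = hf).
Ratio = 1.579 × 10^-19 / 3.414 × 10^-19 = 0.462.

0.462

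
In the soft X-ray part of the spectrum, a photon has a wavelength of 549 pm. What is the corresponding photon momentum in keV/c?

In SI units: λ = 549 pm = 5.49e-10 m.
For a photon p = h/λ, so p = 1.207e-24 kg·m/s.
Converting to keV/c: p = 2.258 keV/c ≈ 2.26 keV/c.

2.26 keV/c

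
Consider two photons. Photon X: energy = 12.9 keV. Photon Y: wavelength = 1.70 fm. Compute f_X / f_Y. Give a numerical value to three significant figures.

f_X = 3.119e18 Hz (from energy = 12.9 keV, via f = E/h).
f_Y = 1.763e23 Hz (from wavelength = 1.70 fm, via f = c/λ).
Ratio = 3.119e18 / 1.763e23 = 1.77e-5.

1.77e-5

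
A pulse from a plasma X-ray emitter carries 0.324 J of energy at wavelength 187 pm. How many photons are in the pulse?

Per-photon energy: E = 1.062·10^-15 J (from wavelength = 187 pm).
N = E_total / E_photon = 0.324 J / 1.062·10^-15 J = 3.05·10^14.

3.05·10^14 photons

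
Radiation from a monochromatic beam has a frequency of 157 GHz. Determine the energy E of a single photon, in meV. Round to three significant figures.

First convert: f = 157 GHz = 1.57e11 Hz.
For a photon E = hf, so E = 1.040e-22 J.
Converting to meV: E = 0.6493 meV ≈ 0.649 meV.

0.649 meV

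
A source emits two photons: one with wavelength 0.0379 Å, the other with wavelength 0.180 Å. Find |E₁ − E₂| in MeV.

Using E = hc/λ: E₁ = 5.241e-14 J, E₂ = 1.104e-14 J.
|ΔE| = |5.241e-14 − 1.104e-14| = 4.14e-14 J = 0.258 MeV.

0.258 MeV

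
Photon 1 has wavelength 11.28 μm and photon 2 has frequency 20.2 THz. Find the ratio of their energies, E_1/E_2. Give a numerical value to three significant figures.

1.32

E_1 = 1.761e-20 J (from wavelength = 11.28 μm, via E = hc/λ).
E_2 = 1.338e-20 J (from frequency = 20.2 THz, via E = hf).
Ratio = 1.761e-20 / 1.338e-20 = 1.32.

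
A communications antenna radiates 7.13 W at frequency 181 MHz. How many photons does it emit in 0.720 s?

Total energy: E_total = P·t = 7.13 × 0.720 = 5.134 J.
Per-photon energy: E = 1.199 × 10^-25 J.
N = E_total / E_photon = 4.28 × 10^25.

4.28 × 10^25 photons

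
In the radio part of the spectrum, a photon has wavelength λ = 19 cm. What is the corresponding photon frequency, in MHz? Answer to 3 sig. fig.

In SI units: λ = 19 cm = 0.19 m.
For a photon f = c/λ, so f = 1.578 × 10^9 Hz.
Converting to MHz: f = 1578 MHz ≈ 1580 MHz.

1580 MHz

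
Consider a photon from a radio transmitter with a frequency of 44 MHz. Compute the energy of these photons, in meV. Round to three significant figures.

1.82e-4 meV

In SI units: f = 44 MHz = 4.4e7 Hz.
For a photon E = hf, so E = 2.915e-26 J.
Converting to meV: E = 1.820e-4 meV ≈ 1.82e-4 meV.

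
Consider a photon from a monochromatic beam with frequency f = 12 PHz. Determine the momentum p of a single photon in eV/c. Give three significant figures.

Take h = 6.62607015e-34 J·s, c = 2.99792458e8 m/s, 1 eV = 1.602176634e-19 J.
In SI units: f = 12 PHz = 1.2e16 Hz.
Since p = hf/c for a photon, p = 2.652e-26 kg·m/s.
Converting to eV/c: p = 49.63 eV/c ≈ 49.6 eV/c.

49.6 eV/c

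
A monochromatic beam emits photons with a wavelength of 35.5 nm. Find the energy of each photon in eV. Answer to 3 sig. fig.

34.9 eV

In SI units: λ = 35.5 nm = 3.55 × 10^-8 m.
Apply E = hc/λ: E = 5.596 × 10^-18 J.
Converting to eV: E = 34.93 eV ≈ 34.9 eV.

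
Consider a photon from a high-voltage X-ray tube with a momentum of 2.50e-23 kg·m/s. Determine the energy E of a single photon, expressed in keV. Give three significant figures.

Take c = 2.99792458e8 m/s, 1 eV = 1.602176634e-19 J.
For a photon E = pc, so E = 7.495e-15 J.
Converting to keV: E = 46.78 keV ≈ 46.8 keV.

46.8 keV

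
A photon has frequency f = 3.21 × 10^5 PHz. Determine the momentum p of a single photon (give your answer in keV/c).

In SI units: f = 3.21 × 10^5 PHz = 3.21 × 10^20 Hz.
The photon relation is p = hf/c, giving p = 7.095 × 10^-22 kg·m/s.
Converting to keV/c: p = 1328 keV/c ≈ 1330 keV/c.

1330 keV/c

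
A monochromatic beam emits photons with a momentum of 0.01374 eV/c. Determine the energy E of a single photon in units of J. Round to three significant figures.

First convert: p = 0.01374 eV/c = 7.3430e-30 kg·m/s.
Apply E = pc: E = 2.201e-21 J.
So E ≈ 2.20e-21 J.

2.20e-21 J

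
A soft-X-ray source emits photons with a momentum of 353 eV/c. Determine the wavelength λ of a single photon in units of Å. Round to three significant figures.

35.1 Å

Use h = 6.62607015e-34 J·s, c = 2.99792458e8 m/s, 1 eV = 1.602176634e-19 J.
Convert to SI: p = 353 eV/c = 1.8865e-25 kg·m/s.
For a photon λ = h/p, so λ = 3.512e-9 m.
Converting to Å: λ = 35.12 Å ≈ 35.1 Å.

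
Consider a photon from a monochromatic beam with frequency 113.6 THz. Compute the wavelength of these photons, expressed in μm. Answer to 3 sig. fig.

2.64 μm

(c = 2.99792458 × 10^8 m/s.)
First convert: f = 113.6 THz = 1.136 × 10^14 Hz.
For a photon λ = c/f, so λ = 2.639 × 10^-6 m.
Converting to μm: λ = 2.639 μm ≈ 2.64 μm.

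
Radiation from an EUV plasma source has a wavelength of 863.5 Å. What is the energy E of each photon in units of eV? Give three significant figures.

In SI units: λ = 863.5 Å = 8.635e-8 m.
Apply E = hc/λ: E = 2.300e-18 J.
Converting to eV: E = 14.36 eV ≈ 14.4 eV.

14.4 eV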